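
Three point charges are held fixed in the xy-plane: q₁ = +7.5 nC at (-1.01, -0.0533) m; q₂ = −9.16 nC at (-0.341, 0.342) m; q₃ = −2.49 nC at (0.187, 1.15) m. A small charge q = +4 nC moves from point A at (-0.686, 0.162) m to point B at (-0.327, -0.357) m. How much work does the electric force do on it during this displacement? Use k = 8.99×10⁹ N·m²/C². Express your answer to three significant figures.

The work done by the electric force is W_field = −ΔU = −q(V_B − V_A) = q(V_A − V_B).
At A: distances to the source charges are 0.389 m, 0.389 m, 1.32 m; V_A = Σ kqᵢ/rᵢ = -55.3 V.
At B: distances to the source charges are 0.747 m, 0.699 m, 1.59 m; V_B = Σ kqᵢ/rᵢ = -41.6 V.
ΔV = V_B − V_A = 13.6 V.
W_field = −qΔV = −(4.00×10⁻⁹ C)(13.6 V) = -5.45×10⁻⁸ J.

-5.45×10⁻⁸ J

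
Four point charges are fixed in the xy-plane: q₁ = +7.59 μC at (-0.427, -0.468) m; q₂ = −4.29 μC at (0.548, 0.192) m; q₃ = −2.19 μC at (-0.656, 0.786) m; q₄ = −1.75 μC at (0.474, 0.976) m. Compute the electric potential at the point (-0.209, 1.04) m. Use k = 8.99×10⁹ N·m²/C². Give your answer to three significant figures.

-5.04×10⁴ V

Electric potential is a scalar, so the contributions from each charge add algebraically: V = Σ kqᵢ/rᵢ.
Distances from the field point to each charge: r₁ = 1.52 m, r₂ = 1.14 m, r₃ = 0.514 m, r₄ = 0.686 m.
V = k[(7.59×10⁻⁶)/(1.52) + (-4.29×10⁻⁶)/(1.14) + (-2.19×10⁻⁶)/(0.514) + (-1.75×10⁻⁶)/(0.686)] = -5.04×10⁴ V.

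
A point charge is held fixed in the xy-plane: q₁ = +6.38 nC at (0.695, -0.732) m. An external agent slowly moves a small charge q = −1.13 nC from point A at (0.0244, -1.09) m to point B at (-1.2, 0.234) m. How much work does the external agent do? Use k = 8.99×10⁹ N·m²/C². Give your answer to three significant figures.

5.48×10⁻⁸ J

For quasistatic motion the external work equals the change in potential energy: W_ext = qΔV = q(V_B − V_A).
At A: distance to the source charge is 0.760 m; V_A = kq₁/r = 75.5 V.
At B: distance to the source charge is 2.13 m; V_B = kq₁/r = 27.0 V.
ΔV = V_B − V_A = -48.5 V.
W_ext = qΔV = (-1.13×10⁻⁹ C)(-48.5 V) = 5.48×10⁻⁸ J.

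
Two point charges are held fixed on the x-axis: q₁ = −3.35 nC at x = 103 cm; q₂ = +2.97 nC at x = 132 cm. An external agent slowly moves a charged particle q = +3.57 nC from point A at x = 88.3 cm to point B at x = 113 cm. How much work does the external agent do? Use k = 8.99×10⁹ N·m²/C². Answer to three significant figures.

-6.02×10⁻⁸ J

For quasistatic motion the external work equals the change in potential energy: W_ext = qΔV = q(V_B − V_A).
At A: distances to the source charges are 0.147 m, 0.437 m; V_A = Σ kqᵢ/rᵢ = -144 V.
At B: distances to the source charges are 0.100 m, 0.190 m; V_B = Σ kqᵢ/rᵢ = -161 V.
ΔV = V_B − V_A = -16.9 V.
W_ext = qΔV = (3.57×10⁻⁹ C)(-16.9 V) = -6.02×10⁻⁸ J.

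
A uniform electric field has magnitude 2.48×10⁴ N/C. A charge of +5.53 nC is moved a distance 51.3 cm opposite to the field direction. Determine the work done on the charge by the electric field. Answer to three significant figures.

-7.04×10⁻⁵ J

The potential change for a displacement 51.3 cm opposite to the field direction is ΔV = +Ed = 1.27×10⁴ V.
W_field = −qΔV = -7.04×10⁻⁵ J.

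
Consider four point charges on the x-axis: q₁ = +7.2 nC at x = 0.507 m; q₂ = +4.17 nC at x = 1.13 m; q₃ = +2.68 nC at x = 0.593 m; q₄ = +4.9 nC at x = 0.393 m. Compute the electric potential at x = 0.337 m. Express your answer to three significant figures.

Electric potential is a scalar, so the contributions from each charge add algebraically: V = Σ kqᵢ/rᵢ.
Distances from the field point to each charge: r₁ = 0.170 m, r₂ = 0.793 m, r₃ = 0.256 m, r₄ = 0.0560 m.
V = k[(7.20×10⁻⁹)/(0.170) + (4.17×10⁻⁹)/(0.793) + (2.68×10⁻⁹)/(0.256) + (4.90×10⁻⁹)/(0.0560)] = 1310 V.

1310 V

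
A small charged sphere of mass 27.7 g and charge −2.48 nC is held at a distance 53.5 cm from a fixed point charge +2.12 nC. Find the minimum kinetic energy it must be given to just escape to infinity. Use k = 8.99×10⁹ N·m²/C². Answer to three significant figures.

8.83×10⁻⁸ J

To just escape, total mechanical energy must reach zero at infinity: ½mv²_min + U = 0, so ½mv²_min = −U = |kQq|/r.
|U| = |kQq|/r = (8.99×10⁹ N·m²/C²)(2.12×10⁻⁹)(2.48×10⁻⁹)/(0.535) = 8.83×10⁻⁸ J.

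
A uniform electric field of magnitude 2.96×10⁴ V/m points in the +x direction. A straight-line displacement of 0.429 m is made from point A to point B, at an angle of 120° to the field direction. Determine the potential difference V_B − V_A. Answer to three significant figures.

6350 V

Only the component of displacement along E changes the potential: ΔV = −E·d·cosθ.
ΔV = −(2.96×10⁴ V/m)(0.429 m)cos120° = 6350 V.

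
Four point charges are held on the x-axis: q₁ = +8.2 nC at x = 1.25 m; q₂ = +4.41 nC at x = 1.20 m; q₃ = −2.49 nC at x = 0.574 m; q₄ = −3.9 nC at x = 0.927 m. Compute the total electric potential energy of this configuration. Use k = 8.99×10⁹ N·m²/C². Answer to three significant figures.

4.86×10⁻⁶ J

The work to assemble the configuration equals its total potential energy, U = Σ kqᵢqⱼ/rᵢⱼ over all pairs.
Pair separations: r₁₂ = 0.0500 m, r₁₃ = 0.676 m, r₁₄ = 0.323 m, r₂₃ = 0.626 m, r₂₄ = 0.273 m, r₃₄ = 0.353 m.
Summing all 6 pair terms gives U = 4.86×10⁻⁶ J.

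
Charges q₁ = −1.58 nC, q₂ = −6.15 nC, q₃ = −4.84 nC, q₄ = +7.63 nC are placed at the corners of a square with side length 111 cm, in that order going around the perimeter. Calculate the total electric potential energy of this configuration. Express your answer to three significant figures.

-3.02×10⁻⁷ J

The assembly work is the sum of pairwise potential energies, U = Σ_{i<j} kqᵢqⱼ/rᵢⱼ.
The four side pairs have separation 1.11 m and the two diagonal pairs 1.57 m.
Summing all 6 pair terms gives U = -3.02×10⁻⁷ J.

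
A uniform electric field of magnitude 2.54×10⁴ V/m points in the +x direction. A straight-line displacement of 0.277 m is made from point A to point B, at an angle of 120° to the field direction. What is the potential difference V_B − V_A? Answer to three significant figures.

3520 V

Only the component of displacement along E changes the potential: ΔV = −E·d·cosθ.
ΔV = −(2.54×10⁴ V/m)(0.277 m)cos120° = 3520 V.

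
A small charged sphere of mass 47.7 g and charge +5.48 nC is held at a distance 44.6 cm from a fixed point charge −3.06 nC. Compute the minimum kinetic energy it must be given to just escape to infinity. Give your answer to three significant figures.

To just escape, total mechanical energy must reach zero at infinity: ½mv²_min + U = 0, so ½mv²_min = −U = |kQq|/r.
|U| = |kQq|/r = (8.99×10⁹ N·m²/C²)(3.06×10⁻⁹)(5.48×10⁻⁹)/(0.446) = 3.38×10⁻⁷ J.

3.38×10⁻⁷ J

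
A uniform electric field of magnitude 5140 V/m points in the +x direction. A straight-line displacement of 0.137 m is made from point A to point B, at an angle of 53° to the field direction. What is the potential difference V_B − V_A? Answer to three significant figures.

Only the component of displacement along E changes the potential: ΔV = −E·d·cosθ.
ΔV = −(5140 V/m)(0.137 m)cos53° = -424 V.

-424 V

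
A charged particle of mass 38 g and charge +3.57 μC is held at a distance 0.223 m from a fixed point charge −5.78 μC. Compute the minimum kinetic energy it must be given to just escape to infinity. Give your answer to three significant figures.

0.832 J

To just escape, total mechanical energy must reach zero at infinity: ½mv²_min + U = 0, so ½mv²_min = −U = |kQq|/r.
|U| = |kQq|/r = (8.99×10⁹ N·m²/C²)(5.78×10⁻⁶)(3.57×10⁻⁶)/(0.223) = 0.832 J.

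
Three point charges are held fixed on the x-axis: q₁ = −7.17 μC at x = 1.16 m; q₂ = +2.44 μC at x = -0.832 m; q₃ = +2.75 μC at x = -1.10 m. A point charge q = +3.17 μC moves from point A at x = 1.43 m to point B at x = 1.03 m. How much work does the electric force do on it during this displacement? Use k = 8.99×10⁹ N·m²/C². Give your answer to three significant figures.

0.803 J

The work done by the electric force is W_field = −ΔU = −q(V_B − V_A) = q(V_A − V_B).
At A: distances to the source charges are 0.270 m, 2.26 m, 2.53 m; V_A = Σ kqᵢ/rᵢ = -2.19×10⁵ V.
At B: distances to the source charges are 0.130 m, 1.86 m, 2.13 m; V_B = Σ kqᵢ/rᵢ = -4.72×10⁵ V.
ΔV = V_B − V_A = -2.53×10⁵ V.
W_field = −qΔV = −(3.17×10⁻⁶ C)(-2.53×10⁵ V) = 0.803 J.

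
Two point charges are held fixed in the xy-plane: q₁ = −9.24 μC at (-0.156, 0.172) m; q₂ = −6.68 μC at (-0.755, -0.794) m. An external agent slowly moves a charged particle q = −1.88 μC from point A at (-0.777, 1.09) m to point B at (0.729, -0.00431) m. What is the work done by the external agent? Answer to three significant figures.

0.0394 J

For quasistatic motion the external work equals the change in potential energy: W_ext = qΔV = q(V_B − V_A).
At A: distances to the source charges are 1.11 m, 1.88 m; V_A = Σ kqᵢ/rᵢ = -1.07×10⁵ V.
At B: distances to the source charges are 0.902 m, 1.68 m; V_B = Σ kqᵢ/rᵢ = -1.28×10⁵ V.
ΔV = V_B − V_A = -2.10×10⁴ V.
W_ext = qΔV = (-1.88×10⁻⁶ C)(-2.10×10⁴ V) = 0.0394 J.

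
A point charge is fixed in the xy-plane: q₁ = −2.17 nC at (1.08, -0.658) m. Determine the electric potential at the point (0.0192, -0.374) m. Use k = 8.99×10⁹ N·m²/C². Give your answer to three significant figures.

-17.8 V

The total potential is the scalar sum of each charge's contribution, V = Σ kqᵢ/rᵢ.
Distances from the field point to each charge: r₁ = 1.10 m.
V = k[(-2.17×10⁻⁹)/(1.10)] = -17.8 V.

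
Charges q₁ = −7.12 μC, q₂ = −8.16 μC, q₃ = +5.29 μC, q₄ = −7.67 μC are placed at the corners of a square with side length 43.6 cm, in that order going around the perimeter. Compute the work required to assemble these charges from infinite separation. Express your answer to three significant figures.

The work to assemble the configuration equals its total potential energy, U = Σ kqᵢqⱼ/rᵢⱼ over all pairs.
The four side pairs have separation 0.436 m and the two diagonal pairs 0.617 m.
Summing all 6 pair terms gives U = 0.961 J.

0.961 J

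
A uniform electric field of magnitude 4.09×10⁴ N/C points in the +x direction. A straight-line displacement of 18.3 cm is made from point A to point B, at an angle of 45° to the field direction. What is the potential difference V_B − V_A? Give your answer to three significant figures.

-5290 V

Only the component of displacement along E changes the potential: ΔV = −E·d·cosθ.
ΔV = −(4.09×10⁴ V/m)(0.183 m)cos45° = -5290 V.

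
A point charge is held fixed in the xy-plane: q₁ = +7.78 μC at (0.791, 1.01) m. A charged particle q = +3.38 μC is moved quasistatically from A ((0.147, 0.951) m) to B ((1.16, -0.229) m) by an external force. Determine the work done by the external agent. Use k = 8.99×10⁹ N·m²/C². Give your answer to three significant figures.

For quasistatic motion the external work equals the change in potential energy: W_ext = qΔV = q(V_B − V_A).
At A: distance to the source charge is 0.647 m; V_A = kq₁/r = 1.08×10⁵ V.
At B: distance to the source charge is 1.29 m; V_B = kq₁/r = 5.41×10⁴ V.
ΔV = V_B − V_A = -5.41×10⁴ V.
W_ext = qΔV = (3.38×10⁻⁶ C)(-5.41×10⁴ V) = -0.183 J.

-0.183 J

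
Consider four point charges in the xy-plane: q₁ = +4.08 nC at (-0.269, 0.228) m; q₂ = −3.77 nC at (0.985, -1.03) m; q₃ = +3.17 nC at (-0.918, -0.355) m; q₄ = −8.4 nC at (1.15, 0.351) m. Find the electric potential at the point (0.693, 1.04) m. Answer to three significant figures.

The total potential is the scalar sum of each charge's contribution, V = Σ kqᵢ/rᵢ.
Distances from the field point to each charge: r₁ = 1.26 m, r₂ = 2.09 m, r₃ = 2.13 m, r₄ = 0.827 m.
V = k[(4.08×10⁻⁹)/(1.26) + (-3.77×10⁻⁹)/(2.09) + (3.17×10⁻⁹)/(2.13) + (-8.40×10⁻⁹)/(0.827)] = -65.0 V.

-65.0 V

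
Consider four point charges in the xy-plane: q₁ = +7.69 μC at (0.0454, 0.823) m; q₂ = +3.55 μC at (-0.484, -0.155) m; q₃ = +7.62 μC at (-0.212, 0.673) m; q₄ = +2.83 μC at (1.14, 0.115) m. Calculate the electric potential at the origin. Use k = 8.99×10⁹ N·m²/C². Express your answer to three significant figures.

The total potential is the scalar sum of each charge's contribution, V = Σ kqᵢ/rᵢ.
Distances from the field point to each charge: r₁ = 0.824 m, r₂ = 0.508 m, r₃ = 0.706 m, r₄ = 1.15 m.
V = k[(7.69×10⁻⁶)/(0.824) + (3.55×10⁻⁶)/(0.508) + (7.62×10⁻⁶)/(0.706) + (2.83×10⁻⁶)/(1.15)] = 2.66×10⁵ V.

2.66×10⁵ V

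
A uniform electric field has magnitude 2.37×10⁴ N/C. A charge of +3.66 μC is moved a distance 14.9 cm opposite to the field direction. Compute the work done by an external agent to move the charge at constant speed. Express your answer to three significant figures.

0.0129 J

The potential change for a displacement 14.9 cm opposite to the field direction is ΔV = +Ed = 3530 V.
W_ext = qΔV = 0.0129 J.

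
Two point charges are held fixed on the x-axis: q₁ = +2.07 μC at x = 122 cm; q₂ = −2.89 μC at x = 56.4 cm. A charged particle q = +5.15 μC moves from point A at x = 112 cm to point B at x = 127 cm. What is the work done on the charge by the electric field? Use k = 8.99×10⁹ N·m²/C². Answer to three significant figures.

The work done by the electric force is W_field = −ΔU = −q(V_B − V_A) = q(V_A − V_B).
At A: distances to the source charges are 0.100 m, 0.556 m; V_A = Σ kqᵢ/rᵢ = 1.39×10⁵ V.
At B: distances to the source charges are 0.0500 m, 0.706 m; V_B = Σ kqᵢ/rᵢ = 3.35×10⁵ V.
ΔV = V_B − V_A = 1.96×10⁵ V.
W_field = −qΔV = −(5.15×10⁻⁶ C)(1.96×10⁵ V) = -1.01 J.

-1.01 J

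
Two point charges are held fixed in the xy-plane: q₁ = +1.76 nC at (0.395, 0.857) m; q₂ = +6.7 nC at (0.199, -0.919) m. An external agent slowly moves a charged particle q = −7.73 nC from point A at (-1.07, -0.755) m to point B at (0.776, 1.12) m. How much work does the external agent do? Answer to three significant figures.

For quasistatic motion the external work equals the change in potential energy: W_ext = qΔV = q(V_B − V_A).
At A: distances to the source charges are 2.18 m, 1.28 m; V_A = Σ kqᵢ/rᵢ = 54.3 V.
At B: distances to the source charges are 0.463 m, 2.12 m; V_B = Σ kqᵢ/rᵢ = 62.6 V.
ΔV = V_B − V_A = 8.26 V.
W_ext = qΔV = (-7.73×10⁻⁹ C)(8.26 V) = -6.39×10⁻⁸ J.

-6.39×10⁻⁸ J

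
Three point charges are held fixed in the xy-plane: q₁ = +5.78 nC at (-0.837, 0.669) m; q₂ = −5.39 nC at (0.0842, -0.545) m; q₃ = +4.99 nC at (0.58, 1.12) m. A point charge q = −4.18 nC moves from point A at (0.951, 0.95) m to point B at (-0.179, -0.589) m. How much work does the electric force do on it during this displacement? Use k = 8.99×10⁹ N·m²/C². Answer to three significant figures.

The work done by the electric force is W_field = −ΔU = −q(V_B − V_A) = q(V_A − V_B).
At A: distances to the source charges are 1.81 m, 1.73 m, 0.408 m; V_A = Σ kqᵢ/rᵢ = 111 V.
At B: distances to the source charges are 1.42 m, 0.267 m, 1.87 m; V_B = Σ kqᵢ/rᵢ = -121 V.
ΔV = V_B − V_A = -232 V.
W_field = −qΔV = −(-4.18×10⁻⁹ C)(-232 V) = -9.68×10⁻⁷ J.

-9.68×10⁻⁷ J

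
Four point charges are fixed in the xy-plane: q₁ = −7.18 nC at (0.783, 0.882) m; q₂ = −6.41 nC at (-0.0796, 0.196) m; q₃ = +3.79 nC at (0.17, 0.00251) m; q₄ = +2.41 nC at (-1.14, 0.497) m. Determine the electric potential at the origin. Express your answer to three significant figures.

-109 V

The total potential is the scalar sum of each charge's contribution, V = Σ kqᵢ/rᵢ.
Distances from the field point to each charge: r₁ = 1.18 m, r₂ = 0.212 m, r₃ = 0.170 m, r₄ = 1.24 m.
V = k[(-7.18×10⁻⁹)/(1.18) + (-6.41×10⁻⁹)/(0.212) + (3.79×10⁻⁹)/(0.170) + (2.41×10⁻⁹)/(1.24)] = -109 V.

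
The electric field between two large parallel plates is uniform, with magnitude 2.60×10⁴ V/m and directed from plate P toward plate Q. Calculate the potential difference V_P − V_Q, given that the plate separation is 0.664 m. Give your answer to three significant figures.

1.73×10⁴ V

In a uniform field, potential decreases in the direction of E: ΔV = −E·d for a displacement d parallel to E.
Going from Q to P is a displacement of 0.664 m opposite to the field, so V_P − V_Q = +Ed = 1.73×10⁴ V.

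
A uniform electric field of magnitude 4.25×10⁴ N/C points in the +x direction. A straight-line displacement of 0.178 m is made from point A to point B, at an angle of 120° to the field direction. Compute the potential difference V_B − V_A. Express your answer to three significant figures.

Only the component of displacement along E changes the potential: ΔV = −E·d·cosθ.
ΔV = −(4.25×10⁴ V/m)(0.178 m)cos120° = 3780 V.

3780 V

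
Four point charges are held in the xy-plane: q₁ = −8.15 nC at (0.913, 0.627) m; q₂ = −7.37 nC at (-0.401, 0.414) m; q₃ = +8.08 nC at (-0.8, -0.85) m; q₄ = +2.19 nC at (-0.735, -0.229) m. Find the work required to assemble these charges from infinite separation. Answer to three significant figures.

The assembly work is the sum of pairwise potential energies, U = Σ_{i<j} kqᵢqⱼ/rᵢⱼ.
Pair separations: r₁₂ = 1.33 m, r₁₃ = 2.26 m, r₁₄ = 1.86 m, r₂₃ = 1.33 m, r₂₄ = 0.725 m, r₃₄ = 0.624 m.
Summing all 6 pair terms gives U = -2.92×10⁻⁷ J.

-2.92×10⁻⁷ J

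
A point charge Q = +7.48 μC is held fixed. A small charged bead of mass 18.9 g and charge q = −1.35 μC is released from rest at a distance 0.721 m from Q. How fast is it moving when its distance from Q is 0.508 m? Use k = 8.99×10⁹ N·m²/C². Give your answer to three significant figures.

Only the electrostatic force acts, so mechanical energy is conserved: ½mv² = U₁ − U₂ = kQq(1/r₁ − 1/r₂).
U₁ − U₂ = (8.99×10⁹ N·m²/C²)(7.48×10⁻⁶ C)(-1.35×10⁻⁶ C)(1/0.721 − 1/0.508) = 0.0528 J.
v = √(2·0.0528/0.0189) = 2.36 m/s.

2.36 m/s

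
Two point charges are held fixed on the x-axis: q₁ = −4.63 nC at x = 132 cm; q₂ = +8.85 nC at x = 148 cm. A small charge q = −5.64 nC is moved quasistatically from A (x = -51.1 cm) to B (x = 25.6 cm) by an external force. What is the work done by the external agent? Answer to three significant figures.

For quasistatic motion the external work equals the change in potential energy: W_ext = qΔV = q(V_B − V_A).
At A: distances to the source charges are 1.83 m, 1.99 m; V_A = Σ kqᵢ/rᵢ = 17.2 V.
At B: distances to the source charges are 1.06 m, 1.22 m; V_B = Σ kqᵢ/rᵢ = 25.9 V.
ΔV = V_B − V_A = 8.65 V.
W_ext = qΔV = (-5.64×10⁻⁹ C)(8.65 V) = -4.88×10⁻⁸ J.

-4.88×10⁻⁸ J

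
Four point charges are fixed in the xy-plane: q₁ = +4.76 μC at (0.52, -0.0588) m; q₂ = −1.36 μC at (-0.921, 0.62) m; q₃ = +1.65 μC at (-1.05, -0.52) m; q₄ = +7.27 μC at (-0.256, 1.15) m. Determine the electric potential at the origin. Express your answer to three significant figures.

The total potential is the scalar sum of each charge's contribution, V = Σ kqᵢ/rᵢ.
Distances from the field point to each charge: r₁ = 0.523 m, r₂ = 1.11 m, r₃ = 1.17 m, r₄ = 1.18 m.
V = k[(4.76×10⁻⁶)/(0.523) + (-1.36×10⁻⁶)/(1.11) + (1.65×10⁻⁶)/(1.17) + (7.27×10⁻⁶)/(1.18)] = 1.39×10⁵ V.

1.39×10⁵ V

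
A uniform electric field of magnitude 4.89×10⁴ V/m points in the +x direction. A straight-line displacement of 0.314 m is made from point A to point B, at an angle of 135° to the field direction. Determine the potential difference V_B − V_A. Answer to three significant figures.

Only the component of displacement along E changes the potential: ΔV = −E·d·cosθ.
ΔV = −(4.89×10⁴ V/m)(0.314 m)cos135° = 1.09×10⁴ V.

1.09×10⁴ V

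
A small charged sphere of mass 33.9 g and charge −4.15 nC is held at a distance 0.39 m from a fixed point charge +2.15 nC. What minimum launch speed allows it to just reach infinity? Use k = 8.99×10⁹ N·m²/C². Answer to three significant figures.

3.48×10⁻³ m/s

To just escape, total mechanical energy must reach zero at infinity: ½mv²_min + U = 0, so ½mv²_min = −U = |kQq|/r.
|U| = |kQq|/r = (8.99×10⁹ N·m²/C²)(2.15×10⁻⁹)(4.15×10⁻⁹)/(0.390) = 2.06×10⁻⁷ J.
v_min = √(2|U|/m) = √(2·2.06×10⁻⁷/0.0339) = 3.48×10⁻³ m/s.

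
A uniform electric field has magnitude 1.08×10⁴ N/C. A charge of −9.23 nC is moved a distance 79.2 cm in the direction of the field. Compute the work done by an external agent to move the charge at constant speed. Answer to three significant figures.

7.89×10⁻⁵ J

The potential change for a displacement 79.2 cm in the direction of the field is ΔV = −Ed = -8550 V.
W_ext = qΔV = 7.89×10⁻⁵ J.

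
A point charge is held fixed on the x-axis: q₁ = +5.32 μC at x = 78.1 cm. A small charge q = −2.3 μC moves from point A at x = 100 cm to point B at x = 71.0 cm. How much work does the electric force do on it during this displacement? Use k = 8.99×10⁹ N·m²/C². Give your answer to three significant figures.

The work done by the electric force is W_field = −ΔU = −q(V_B − V_A) = q(V_A − V_B).
At A: distance to the source charge is 0.219 m; V_A = kq₁/r = 2.18×10⁵ V.
At B: distance to the source charge is 0.0710 m; V_B = kq₁/r = 6.74×10⁵ V.
ΔV = V_B − V_A = 4.55×10⁵ V.
W_field = −qΔV = −(-2.30×10⁻⁶ C)(4.55×10⁵ V) = 1.05 J.

1.05 J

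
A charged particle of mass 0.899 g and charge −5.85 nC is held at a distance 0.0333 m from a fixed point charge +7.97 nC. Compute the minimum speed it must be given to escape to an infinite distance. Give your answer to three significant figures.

To just escape, total mechanical energy must reach zero at infinity: ½mv²_min + U = 0, so ½mv²_min = −U = |kQq|/r.
|U| = |kQq|/r = (8.99×10⁹ N·m²/C²)(7.97×10⁻⁹)(5.85×10⁻⁹)/(0.0333) = 1.26×10⁻⁵ J.
v_min = √(2|U|/m) = √(2·1.26×10⁻⁵/8.99×10⁻⁴) = 0.167 m/s.

0.167 m/s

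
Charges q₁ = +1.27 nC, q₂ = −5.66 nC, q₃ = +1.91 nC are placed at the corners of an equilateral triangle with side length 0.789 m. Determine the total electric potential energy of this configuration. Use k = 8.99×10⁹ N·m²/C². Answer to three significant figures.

-1.77×10⁻⁷ J

The work to assemble the configuration equals its total potential energy, U = Σ kqᵢqⱼ/rᵢⱼ over all pairs.
All three pair separations equal the side length, 0.789 m.
U = (-8.19×10⁻⁸) + (2.76×10⁻⁸) + (-1.23×10⁻⁷) = -1.77×10⁻⁷ J.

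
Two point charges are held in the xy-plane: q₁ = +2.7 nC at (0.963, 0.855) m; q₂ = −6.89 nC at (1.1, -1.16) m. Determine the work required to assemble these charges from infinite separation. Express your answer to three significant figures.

-8.28×10⁻⁸ J

The assembly work is the sum of pairwise potential energies, U = Σ_{i<j} kqᵢqⱼ/rᵢⱼ.
Pair separations: r₁₂ = 2.02 m.
U = (-8.28×10⁻⁸) = -8.28×10⁻⁸ J.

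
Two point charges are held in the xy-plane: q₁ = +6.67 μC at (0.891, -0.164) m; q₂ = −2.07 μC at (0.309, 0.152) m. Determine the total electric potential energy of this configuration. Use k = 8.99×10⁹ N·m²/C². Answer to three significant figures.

The work to assemble the configuration equals its total potential energy, U = Σ kqᵢqⱼ/rᵢⱼ over all pairs.
Pair separations: r₁₂ = 0.662 m.
U = (-0.187) = -0.187 J.

-0.187 J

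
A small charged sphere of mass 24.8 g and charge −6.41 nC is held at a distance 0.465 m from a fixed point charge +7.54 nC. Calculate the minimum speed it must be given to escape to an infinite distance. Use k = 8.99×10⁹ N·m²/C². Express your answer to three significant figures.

To just escape, total mechanical energy must reach zero at infinity: ½mv²_min + U = 0, so ½mv²_min = −U = |kQq|/r.
|U| = |kQq|/r = (8.99×10⁹ N·m²/C²)(7.54×10⁻⁹)(6.41×10⁻⁹)/(0.465) = 9.34×10⁻⁷ J.
v_min = √(2|U|/m) = √(2·9.34×10⁻⁷/0.0248) = 8.68×10⁻³ m/s.

8.68×10⁻³ m/s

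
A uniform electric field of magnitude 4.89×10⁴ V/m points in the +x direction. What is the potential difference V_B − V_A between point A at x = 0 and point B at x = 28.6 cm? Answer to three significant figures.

In a uniform field, potential decreases in the direction of E: V_B − V_A = −E·Δx.
V_B − V_A = −(4.89×10⁴ V/m)(0.286 m) = -1.40×10⁴ V.

-1.40×10⁴ V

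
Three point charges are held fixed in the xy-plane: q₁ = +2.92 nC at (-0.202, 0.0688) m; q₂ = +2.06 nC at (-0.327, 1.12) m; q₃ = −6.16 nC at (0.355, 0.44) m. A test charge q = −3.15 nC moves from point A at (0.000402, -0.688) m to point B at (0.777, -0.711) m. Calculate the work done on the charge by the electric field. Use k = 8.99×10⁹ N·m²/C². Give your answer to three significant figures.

The work done by the electric force is W_field = −ΔU = −q(V_B − V_A) = q(V_A − V_B).
At A: distances to the source charges are 0.783 m, 1.84 m, 1.18 m; V_A = Σ kqᵢ/rᵢ = -3.25 V.
At B: distances to the source charges are 1.25 m, 2.14 m, 1.23 m; V_B = Σ kqᵢ/rᵢ = -15.5 V.
ΔV = V_B − V_A = -12.3 V.
W_field = −qΔV = −(-3.15×10⁻⁹ C)(-12.3 V) = -3.87×10⁻⁸ J.

-3.87×10⁻⁸ J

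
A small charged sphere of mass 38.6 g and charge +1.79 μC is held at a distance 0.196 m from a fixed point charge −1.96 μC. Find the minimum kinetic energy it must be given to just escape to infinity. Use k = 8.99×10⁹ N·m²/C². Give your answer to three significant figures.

0.161 J

To just escape, total mechanical energy must reach zero at infinity: ½mv²_min + U = 0, so ½mv²_min = −U = |kQq|/r.
|U| = |kQq|/r = (8.99×10⁹ N·m²/C²)(1.96×10⁻⁶)(1.79×10⁻⁶)/(0.196) = 0.161 J.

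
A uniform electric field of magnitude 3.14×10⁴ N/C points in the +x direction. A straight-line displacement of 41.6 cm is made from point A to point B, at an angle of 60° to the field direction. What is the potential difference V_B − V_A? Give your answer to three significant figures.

Only the component of displacement along E changes the potential: ΔV = −E·d·cosθ.
ΔV = −(3.14×10⁴ V/m)(0.416 m)cos60° = -6530 V.

-6530 V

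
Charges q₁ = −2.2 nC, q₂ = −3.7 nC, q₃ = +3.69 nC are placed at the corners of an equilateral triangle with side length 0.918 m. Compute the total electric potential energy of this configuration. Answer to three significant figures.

-1.33×10⁻⁷ J

The assembly work is the sum of pairwise potential energies, U = Σ_{i<j} kqᵢqⱼ/rᵢⱼ.
All three pair separations equal the side length, 0.918 m.
U = (7.97×10⁻⁸) + (-7.95×10⁻⁸) + (-1.34×10⁻⁷) = -1.33×10⁻⁷ J.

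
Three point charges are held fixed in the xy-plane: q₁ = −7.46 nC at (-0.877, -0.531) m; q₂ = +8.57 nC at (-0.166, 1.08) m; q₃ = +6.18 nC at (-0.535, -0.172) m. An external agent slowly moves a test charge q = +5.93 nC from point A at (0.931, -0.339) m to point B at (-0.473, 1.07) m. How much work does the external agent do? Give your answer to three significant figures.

For quasistatic motion the external work equals the change in potential energy: W_ext = qΔV = q(V_B − V_A).
At A: distances to the source charges are 1.82 m, 1.79 m, 1.48 m; V_A = Σ kqᵢ/rᵢ = 43.7 V.
At B: distances to the source charges are 1.65 m, 0.307 m, 1.24 m; V_B = Σ kqᵢ/rᵢ = 255 V.
ΔV = V_B − V_A = 211 V.
W_ext = qΔV = (5.93×10⁻⁹ C)(211 V) = 1.25×10⁻⁶ J.

1.25×10⁻⁶ J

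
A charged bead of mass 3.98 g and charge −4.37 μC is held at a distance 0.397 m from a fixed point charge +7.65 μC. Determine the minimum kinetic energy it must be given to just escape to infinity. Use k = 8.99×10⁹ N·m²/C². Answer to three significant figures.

To just escape, total mechanical energy must reach zero at infinity: ½mv²_min + U = 0, so ½mv²_min = −U = |kQq|/r.
|U| = |kQq|/r = (8.99×10⁹ N·m²/C²)(7.65×10⁻⁶)(4.37×10⁻⁶)/(0.397) = 0.757 J.

0.757 J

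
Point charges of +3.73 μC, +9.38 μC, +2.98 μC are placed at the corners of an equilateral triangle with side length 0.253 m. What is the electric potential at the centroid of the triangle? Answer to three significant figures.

The total potential is the scalar sum of each charge's contribution, V = Σ kqᵢ/rᵢ.
The distance from each vertex to the centroid is a/√3 = 0.146 m.
V = k[(3.73×10⁻⁶)/(0.146) + (9.38×10⁻⁶)/(0.146) + (2.98×10⁻⁶)/(0.146)] = 9.90×10⁵ V.

9.90×10⁵ V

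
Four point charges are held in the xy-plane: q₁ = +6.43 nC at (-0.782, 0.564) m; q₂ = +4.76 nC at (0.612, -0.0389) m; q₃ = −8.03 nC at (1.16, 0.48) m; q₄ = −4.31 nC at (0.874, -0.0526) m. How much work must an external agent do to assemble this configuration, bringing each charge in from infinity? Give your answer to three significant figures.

The assembly work is the sum of pairwise potential energies, U = Σ_{i<j} kqᵢqⱼ/rᵢⱼ.
Pair separations: r₁₂ = 1.52 m, r₁₃ = 1.94 m, r₁₄ = 1.77 m, r₂₃ = 0.755 m, r₂₄ = 0.262 m, r₃₄ = 0.605 m.
Summing all 6 pair terms gives U = -8.42×10⁻⁷ J.

-8.42×10⁻⁷ J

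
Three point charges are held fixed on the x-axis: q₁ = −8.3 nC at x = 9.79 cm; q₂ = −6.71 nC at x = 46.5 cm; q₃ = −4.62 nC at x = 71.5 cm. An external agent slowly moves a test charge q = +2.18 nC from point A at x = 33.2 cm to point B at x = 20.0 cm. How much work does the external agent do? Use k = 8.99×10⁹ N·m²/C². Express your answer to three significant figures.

For quasistatic motion the external work equals the change in potential energy: W_ext = qΔV = q(V_B − V_A).
At A: distances to the source charges are 0.234 m, 0.133 m, 0.383 m; V_A = Σ kqᵢ/rᵢ = -881 V.
At B: distances to the source charges are 0.102 m, 0.265 m, 0.515 m; V_B = Σ kqᵢ/rᵢ = -1040 V.
ΔV = V_B − V_A = -158 V.
W_ext = qΔV = (2.18×10⁻⁹ C)(-158 V) = -3.45×10⁻⁷ J.

-3.45×10⁻⁷ J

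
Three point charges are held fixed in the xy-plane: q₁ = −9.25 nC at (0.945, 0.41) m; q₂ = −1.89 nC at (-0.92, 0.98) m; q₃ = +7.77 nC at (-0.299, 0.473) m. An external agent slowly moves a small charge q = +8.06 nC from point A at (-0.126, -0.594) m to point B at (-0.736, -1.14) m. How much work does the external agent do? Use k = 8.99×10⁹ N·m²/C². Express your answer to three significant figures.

-7.19×10⁻⁹ J

For quasistatic motion the external work equals the change in potential energy: W_ext = qΔV = q(V_B − V_A).
At A: distances to the source charges are 1.47 m, 1.76 m, 1.08 m; V_A = Σ kqᵢ/rᵢ = -1.66 V.
At B: distances to the source charges are 2.29 m, 2.13 m, 1.67 m; V_B = Σ kqᵢ/rᵢ = -2.55 V.
ΔV = V_B − V_A = -0.892 V.
W_ext = qΔV = (8.06×10⁻⁹ C)(-0.892 V) = -7.19×10⁻⁹ J.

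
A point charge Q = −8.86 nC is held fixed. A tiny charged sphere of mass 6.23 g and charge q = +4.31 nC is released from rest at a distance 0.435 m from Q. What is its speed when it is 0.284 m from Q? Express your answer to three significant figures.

Only the electrostatic force acts, so mechanical energy is conserved: ½mv² = U₁ − U₂ = kQq(1/r₁ − 1/r₂).
U₁ − U₂ = (8.99×10⁹ N·m²/C²)(-8.86×10⁻⁹ C)(4.31×10⁻⁹ C)(1/0.435 − 1/0.284) = 4.20×10⁻⁷ J.
v = √(2·4.20×10⁻⁷/6.23×10⁻³) = 0.0116 m/s.

0.0116 m/s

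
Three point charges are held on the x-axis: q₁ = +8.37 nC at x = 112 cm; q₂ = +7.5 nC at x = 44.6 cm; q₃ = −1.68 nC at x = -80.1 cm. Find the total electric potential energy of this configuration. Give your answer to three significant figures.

The work to assemble the configuration equals its total potential energy, U = Σ kqᵢqⱼ/rᵢⱼ over all pairs.
Pair separations: r₁₂ = 0.674 m, r₁₃ = 1.92 m, r₂₃ = 1.25 m.
U = (8.37×10⁻⁷) + (-6.58×10⁻⁸) + (-9.08×10⁻⁸) = 6.81×10⁻⁷ J.

6.81×10⁻⁷ J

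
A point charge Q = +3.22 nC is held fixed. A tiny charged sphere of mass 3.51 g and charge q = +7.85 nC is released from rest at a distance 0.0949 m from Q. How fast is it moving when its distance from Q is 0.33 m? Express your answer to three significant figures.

Only the electrostatic force acts, so mechanical energy is conserved: ½mv² = U₁ − U₂ = kQq(1/r₁ − 1/r₂).
U₁ − U₂ = (8.99×10⁹ N·m²/C²)(3.22×10⁻⁹ C)(7.85×10⁻⁹ C)(1/0.0949 − 1/0.330) = 1.71×10⁻⁶ J.
v = √(2·1.71×10⁻⁶/3.51×10⁻³) = 0.0312 m/s.

0.0312 m/s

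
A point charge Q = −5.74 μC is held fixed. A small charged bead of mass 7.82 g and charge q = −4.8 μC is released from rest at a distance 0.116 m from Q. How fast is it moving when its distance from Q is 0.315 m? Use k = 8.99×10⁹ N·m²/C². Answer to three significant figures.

Only the electrostatic force acts, so mechanical energy is conserved: ½mv² = U₁ − U₂ = kQq(1/r₁ − 1/r₂).
U₁ − U₂ = (8.99×10⁹ N·m²/C²)(-5.74×10⁻⁶ C)(-4.80×10⁻⁶ C)(1/0.116 − 1/0.315) = 1.35 J.
v = √(2·1.35/7.82×10⁻³) = 18.6 m/s.

18.6 m/s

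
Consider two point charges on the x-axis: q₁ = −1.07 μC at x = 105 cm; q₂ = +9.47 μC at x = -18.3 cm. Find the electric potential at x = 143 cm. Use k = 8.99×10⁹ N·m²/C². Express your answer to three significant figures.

Electric potential is a scalar, so the contributions from each charge add algebraically: V = Σ kqᵢ/rᵢ.
Distances from the field point to each charge: r₁ = 0.380 m, r₂ = 1.61 m.
V = k[(-1.07×10⁻⁶)/(0.380) + (9.47×10⁻⁶)/(1.61)] = 2.75×10⁴ V.

2.75×10⁴ V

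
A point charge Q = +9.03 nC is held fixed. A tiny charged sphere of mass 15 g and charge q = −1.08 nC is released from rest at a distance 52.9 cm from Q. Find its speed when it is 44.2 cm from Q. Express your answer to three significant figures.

2.09×10⁻³ m/s

Only the electrostatic force acts, so mechanical energy is conserved: ½mv² = U₁ − U₂ = kQq(1/r₁ − 1/r₂).
U₁ − U₂ = (8.99×10⁹ N·m²/C²)(9.03×10⁻⁹ C)(-1.08×10⁻⁹ C)(1/0.529 − 1/0.442) = 3.26×10⁻⁸ J.
v = √(2·3.26×10⁻⁸/0.0150) = 2.09×10⁻³ m/s.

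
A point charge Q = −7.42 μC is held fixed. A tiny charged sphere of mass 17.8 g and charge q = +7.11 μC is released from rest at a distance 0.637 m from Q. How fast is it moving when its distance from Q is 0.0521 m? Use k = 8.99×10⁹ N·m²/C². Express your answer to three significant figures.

Only the electrostatic force acts, so mechanical energy is conserved: ½mv² = U₁ − U₂ = kQq(1/r₁ − 1/r₂).
U₁ − U₂ = (8.99×10⁹ N·m²/C²)(-7.42×10⁻⁶ C)(7.11×10⁻⁶ C)(1/0.637 − 1/0.0521) = 8.36 J.
v = √(2·8.36/0.0178) = 30.6 m/s.

30.6 m/s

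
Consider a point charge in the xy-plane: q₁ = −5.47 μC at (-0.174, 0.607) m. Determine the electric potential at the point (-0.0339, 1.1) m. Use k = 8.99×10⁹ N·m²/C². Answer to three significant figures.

The total potential is the scalar sum of each charge's contribution, V = Σ kqᵢ/rᵢ.
Distances from the field point to each charge: r₁ = 0.513 m.
V = k[(-5.47×10⁻⁶)/(0.513)] = -9.59×10⁴ V.

-9.59×10⁴ V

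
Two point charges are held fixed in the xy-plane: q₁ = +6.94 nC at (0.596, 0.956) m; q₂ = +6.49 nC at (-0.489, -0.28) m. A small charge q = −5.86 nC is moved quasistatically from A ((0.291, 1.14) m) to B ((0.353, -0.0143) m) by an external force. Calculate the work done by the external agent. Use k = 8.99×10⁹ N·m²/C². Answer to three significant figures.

For quasistatic motion the external work equals the change in potential energy: W_ext = qΔV = q(V_B − V_A).
At A: distances to the source charges are 0.356 m, 1.62 m; V_A = Σ kqᵢ/rᵢ = 211 V.
At B: distances to the source charges are 1.00 m, 0.883 m; V_B = Σ kqᵢ/rᵢ = 128 V.
ΔV = V_B − V_A = -82.7 V.
W_ext = qΔV = (-5.86×10⁻⁹ C)(-82.7 V) = 4.85×10⁻⁷ J.

4.85×10⁻⁷ J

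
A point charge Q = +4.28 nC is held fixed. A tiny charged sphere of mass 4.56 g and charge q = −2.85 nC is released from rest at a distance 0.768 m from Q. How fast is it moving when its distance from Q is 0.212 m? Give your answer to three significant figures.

Only the electrostatic force acts, so mechanical energy is conserved: ½mv² = U₁ − U₂ = kQq(1/r₁ − 1/r₂).
U₁ − U₂ = (8.99×10⁹ N·m²/C²)(4.28×10⁻⁹ C)(-2.85×10⁻⁹ C)(1/0.768 − 1/0.212) = 3.74×10⁻⁷ J.
v = √(2·3.74×10⁻⁷/4.56×10⁻³) = 0.0128 m/s.

0.0128 m/s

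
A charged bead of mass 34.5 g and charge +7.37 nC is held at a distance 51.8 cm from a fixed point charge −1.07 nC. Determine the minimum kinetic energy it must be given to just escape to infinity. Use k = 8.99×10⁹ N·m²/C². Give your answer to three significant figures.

To just escape, total mechanical energy must reach zero at infinity: ½mv²_min + U = 0, so ½mv²_min = −U = |kQq|/r.
|U| = |kQq|/r = (8.99×10⁹ N·m²/C²)(1.07×10⁻⁹)(7.37×10⁻⁹)/(0.518) = 1.37×10⁻⁷ J.

1.37×10⁻⁷ J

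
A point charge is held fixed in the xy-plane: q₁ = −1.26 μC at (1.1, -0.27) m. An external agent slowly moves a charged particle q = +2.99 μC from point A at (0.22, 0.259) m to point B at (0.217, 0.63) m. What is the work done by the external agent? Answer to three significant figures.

6.12×10⁻³ J

For quasistatic motion the external work equals the change in potential energy: W_ext = qΔV = q(V_B − V_A).
At A: distance to the source charge is 1.03 m; V_A = kq₁/r = -1.10×10⁴ V.
At B: distance to the source charge is 1.26 m; V_B = kq₁/r = -8980 V.
ΔV = V_B − V_A = 2050 V.
W_ext = qΔV = (2.99×10⁻⁶ C)(2050 V) = 6.12×10⁻³ J.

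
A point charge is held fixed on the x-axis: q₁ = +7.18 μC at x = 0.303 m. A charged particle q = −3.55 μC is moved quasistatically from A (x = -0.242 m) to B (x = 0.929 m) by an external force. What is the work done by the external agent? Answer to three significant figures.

0.0544 J

For quasistatic motion the external work equals the change in potential energy: W_ext = qΔV = q(V_B − V_A).
At A: distance to the source charge is 0.545 m; V_A = kq₁/r = 1.18×10⁵ V.
At B: distance to the source charge is 0.626 m; V_B = kq₁/r = 1.03×10⁵ V.
ΔV = V_B − V_A = -1.53×10⁴ V.
W_ext = qΔV = (-3.55×10⁻⁶ C)(-1.53×10⁴ V) = 0.0544 J.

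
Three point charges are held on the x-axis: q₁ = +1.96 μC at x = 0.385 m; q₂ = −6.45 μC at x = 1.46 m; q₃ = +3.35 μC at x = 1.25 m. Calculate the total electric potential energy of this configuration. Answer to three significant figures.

-0.962 J

The assembly work is the sum of pairwise potential energies, U = Σ_{i<j} kqᵢqⱼ/rᵢⱼ.
Pair separations: r₁₂ = 1.07 m, r₁₃ = 0.865 m, r₂₃ = 0.210 m.
U = (-0.106) + (0.0682) + (-0.925) = -0.962 J.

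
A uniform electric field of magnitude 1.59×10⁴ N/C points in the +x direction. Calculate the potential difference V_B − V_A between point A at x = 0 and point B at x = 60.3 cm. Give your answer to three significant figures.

In a uniform field, potential decreases in the direction of E: V_B − V_A = −E·Δx.
V_B − V_A = −(1.59×10⁴ V/m)(0.603 m) = -9590 V.

-9590 V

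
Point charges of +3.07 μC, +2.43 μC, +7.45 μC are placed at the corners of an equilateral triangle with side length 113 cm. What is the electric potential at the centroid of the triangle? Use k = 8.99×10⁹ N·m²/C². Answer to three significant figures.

The total potential is the scalar sum of each charge's contribution, V = Σ kqᵢ/rᵢ.
The distance from each vertex to the centroid is a/√3 = 0.652 m.
V = k[(3.07×10⁻⁶)/(0.652) + (2.43×10⁻⁶)/(0.652) + (7.45×10⁻⁶)/(0.652)] = 1.78×10⁵ V.

1.78×10⁵ V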